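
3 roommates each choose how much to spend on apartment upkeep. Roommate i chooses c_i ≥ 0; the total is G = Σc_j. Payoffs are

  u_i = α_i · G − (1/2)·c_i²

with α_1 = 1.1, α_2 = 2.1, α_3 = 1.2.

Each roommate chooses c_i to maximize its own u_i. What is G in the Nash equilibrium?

4.4

Roommate i's FOC: ∂u_i/∂c_i = α_i − c_i = 0, so c_i* = α_i.
NE contributions = (1.1, 2.1, 1.2); G = 4.4.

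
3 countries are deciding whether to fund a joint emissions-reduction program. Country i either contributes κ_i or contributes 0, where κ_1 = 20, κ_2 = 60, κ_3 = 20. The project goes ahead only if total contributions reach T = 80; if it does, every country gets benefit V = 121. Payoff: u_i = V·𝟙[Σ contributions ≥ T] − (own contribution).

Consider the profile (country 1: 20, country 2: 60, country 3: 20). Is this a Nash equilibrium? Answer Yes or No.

No

Total = 100 ≥ 80: provided.
Country 1 (pledges 20, payoff 101): dropping to 0 → total 80, payoff 121. Profitable deviation.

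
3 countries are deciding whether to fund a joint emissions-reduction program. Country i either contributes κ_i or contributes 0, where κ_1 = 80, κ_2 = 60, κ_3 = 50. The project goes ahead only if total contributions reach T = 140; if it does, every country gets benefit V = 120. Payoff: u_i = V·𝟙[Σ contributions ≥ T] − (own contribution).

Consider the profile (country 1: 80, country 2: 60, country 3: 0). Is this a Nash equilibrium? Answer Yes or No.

Yes

Total = 140 ≥ 140: provided.
Country 1 (pledges 80, payoff 40): dropping to 0 → total 60, payoff 0. No gain.
Country 2 (pledges 60, payoff 60): dropping to 0 → total 80, payoff 0. No gain.
Country 3 (pledges 0, payoff 120): pledging 50 → total 190, payoff 70. No gain.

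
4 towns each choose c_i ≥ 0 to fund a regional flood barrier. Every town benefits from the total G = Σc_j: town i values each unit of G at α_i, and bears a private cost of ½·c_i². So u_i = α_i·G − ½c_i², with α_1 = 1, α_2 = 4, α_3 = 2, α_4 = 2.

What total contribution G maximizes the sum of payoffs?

Planner FOC: ∂(Σu_j)/∂c_i = (Σα_j) − c_i = 0, so c_i^SO = Σα_j = 9 for every i; G^SO = 36.

36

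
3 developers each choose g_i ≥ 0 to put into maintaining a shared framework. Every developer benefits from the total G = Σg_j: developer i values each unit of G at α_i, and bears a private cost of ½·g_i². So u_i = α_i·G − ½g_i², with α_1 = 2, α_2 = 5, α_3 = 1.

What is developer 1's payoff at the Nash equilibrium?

Developer i's FOC: ∂u_i/∂g_i = α_i − g_i = 0, so g_i* = α_i.
NE contributions = (2, 5, 1); G = 8.
u_1 = α_1·G − ½·(g_1)² = 2·8 − ½·2² = 14.

14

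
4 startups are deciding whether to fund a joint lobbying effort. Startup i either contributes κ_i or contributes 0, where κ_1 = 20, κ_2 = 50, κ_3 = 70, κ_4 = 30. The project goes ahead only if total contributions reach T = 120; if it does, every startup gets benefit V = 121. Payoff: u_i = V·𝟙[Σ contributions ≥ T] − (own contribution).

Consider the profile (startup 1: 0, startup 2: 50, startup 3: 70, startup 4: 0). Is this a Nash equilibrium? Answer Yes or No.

Total = 120 ≥ 120: provided.
Startup 1 (pledges 0, payoff 121): pledging 20 → total 140, payoff 101. No gain.
Startup 2 (pledges 50, payoff 71): dropping to 0 → total 70, payoff 0. No gain.
Startup 3 (pledges 70, payoff 51): dropping to 0 → total 50, payoff 0. No gain.
Startup 4 (pledges 0, payoff 121): pledging 30 → total 150, payoff 91. No gain.

Yes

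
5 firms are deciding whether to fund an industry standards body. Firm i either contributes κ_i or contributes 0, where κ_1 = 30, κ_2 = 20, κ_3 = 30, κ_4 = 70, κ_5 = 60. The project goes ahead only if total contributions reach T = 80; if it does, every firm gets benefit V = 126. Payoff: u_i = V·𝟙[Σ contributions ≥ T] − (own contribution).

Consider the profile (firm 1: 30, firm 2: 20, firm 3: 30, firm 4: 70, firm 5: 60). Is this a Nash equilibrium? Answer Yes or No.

No

Total = 210 ≥ 80: provided.
Firm 1 (pledges 30, payoff 96): dropping to 0 → total 180, payoff 126. Profitable deviation.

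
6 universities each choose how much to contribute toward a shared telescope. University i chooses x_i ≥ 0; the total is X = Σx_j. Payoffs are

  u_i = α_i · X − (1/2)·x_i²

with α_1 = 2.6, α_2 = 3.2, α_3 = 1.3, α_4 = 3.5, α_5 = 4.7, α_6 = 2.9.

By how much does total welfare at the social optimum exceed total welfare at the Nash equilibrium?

University i's FOC: ∂u_i/∂x_i = α_i − x_i = 0, so x_i* = α_i.
NE contributions = (2.6, 3.2, 1.3, 3.5, 4.7, 2.9); X = 18.2.
W^NE = (Σα)·X − ½Σα_i² = 18.2² − ½·61.44 = 300.52.
Planner sets x_i = Σα_j = 18.2 for every i, so X^SO = 6·18.2 = 109.2.
W^SO = (Σα)·X^SO − ½·6·(Σα)² = (6/2)·18.2² = 993.72.
Deadweight loss = W^SO − W^NE = 693.2.

693.2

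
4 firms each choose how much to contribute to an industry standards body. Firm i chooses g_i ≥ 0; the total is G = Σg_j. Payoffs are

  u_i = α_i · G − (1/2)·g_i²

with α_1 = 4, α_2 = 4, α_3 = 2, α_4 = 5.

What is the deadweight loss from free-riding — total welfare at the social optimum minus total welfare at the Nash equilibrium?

Firm i's FOC: ∂u_i/∂g_i = α_i − g_i = 0, so g_i* = α_i.
NE contributions = (4, 4, 2, 5); G = 15.
W^NE = (Σα)·G − ½Σα_i² = 15² − ½·61 = 194.5.
Planner sets g_i = Σα_j = 15 for every i, so G^SO = 4·15 = 60.
W^SO = (Σα)·G^SO − ½·4·(Σα)² = (4/2)·15² = 450.
Deadweight loss = W^SO − W^NE = 255.5.

255.5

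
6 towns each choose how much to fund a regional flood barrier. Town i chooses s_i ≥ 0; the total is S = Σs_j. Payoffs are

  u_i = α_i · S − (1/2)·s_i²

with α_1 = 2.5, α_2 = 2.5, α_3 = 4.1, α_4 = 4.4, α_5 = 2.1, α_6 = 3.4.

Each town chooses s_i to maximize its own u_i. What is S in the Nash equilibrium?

19

Town i's FOC: ∂u_i/∂s_i = α_i − s_i = 0, so s_i* = α_i.
NE contributions = (2.5, 2.5, 4.1, 4.4, 2.1, 3.4); S = 19.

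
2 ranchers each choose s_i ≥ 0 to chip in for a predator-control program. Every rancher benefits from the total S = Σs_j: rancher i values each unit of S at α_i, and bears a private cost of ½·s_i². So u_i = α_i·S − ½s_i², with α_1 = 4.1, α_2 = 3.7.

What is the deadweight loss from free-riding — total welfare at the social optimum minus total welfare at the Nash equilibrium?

15.25

Rancher i's FOC: ∂u_i/∂s_i = α_i − s_i = 0, so s_i* = α_i.
NE contributions = (4.1, 3.7); S = 7.8.
W^NE = (Σα)·S − ½Σα_i² = 7.8² − ½·30.5 = 45.59.
Planner sets s_i = Σα_j = 7.8 for every i, so S^SO = 2·7.8 = 15.6.
W^SO = (Σα)·S^SO − ½·2·(Σα)² = (2/2)·7.8² = 60.84.
Deadweight loss = W^SO − W^NE = 15.25.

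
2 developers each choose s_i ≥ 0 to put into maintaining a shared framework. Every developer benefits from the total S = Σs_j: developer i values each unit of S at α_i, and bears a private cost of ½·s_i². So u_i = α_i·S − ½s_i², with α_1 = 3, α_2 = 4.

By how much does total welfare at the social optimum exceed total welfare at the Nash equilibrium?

12.5

Developer i's FOC: ∂u_i/∂s_i = α_i − s_i = 0, so s_i* = α_i.
NE contributions = (3, 4); S = 7.
W^NE = (Σα)·S − ½Σα_i² = 7² − ½·25 = 36.5.
Planner sets s_i = Σα_j = 7 for every i, so S^SO = 2·7 = 14.
W^SO = (Σα)·S^SO − ½·2·(Σα)² = (2/2)·7² = 49.
Deadweight loss = W^SO − W^NE = 12.5.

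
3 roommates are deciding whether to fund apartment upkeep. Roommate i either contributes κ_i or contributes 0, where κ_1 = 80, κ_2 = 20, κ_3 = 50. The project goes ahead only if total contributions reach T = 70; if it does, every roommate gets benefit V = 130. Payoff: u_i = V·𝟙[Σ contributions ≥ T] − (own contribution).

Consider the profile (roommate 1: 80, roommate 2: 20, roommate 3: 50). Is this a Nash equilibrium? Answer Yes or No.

No

Total = 150 ≥ 70: provided.
Roommate 1 (pledges 80, payoff 50): dropping to 0 → total 70, payoff 130. Profitable deviation.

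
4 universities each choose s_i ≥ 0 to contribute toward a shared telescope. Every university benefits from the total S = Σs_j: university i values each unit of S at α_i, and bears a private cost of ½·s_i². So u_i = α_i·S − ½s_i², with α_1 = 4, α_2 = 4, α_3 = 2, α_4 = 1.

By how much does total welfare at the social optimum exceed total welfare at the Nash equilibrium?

University i's FOC: ∂u_i/∂s_i = α_i − s_i = 0, so s_i* = α_i.
NE contributions = (4, 4, 2, 1); S = 11.
W^NE = (Σα)·S − ½Σα_i² = 11² − ½·37 = 102.5.
Planner sets s_i = Σα_j = 11 for every i, so S^SO = 4·11 = 44.
W^SO = (Σα)·S^SO − ½·4·(Σα)² = (4/2)·11² = 242.
Deadweight loss = W^SO − W^NE = 139.5.

139.5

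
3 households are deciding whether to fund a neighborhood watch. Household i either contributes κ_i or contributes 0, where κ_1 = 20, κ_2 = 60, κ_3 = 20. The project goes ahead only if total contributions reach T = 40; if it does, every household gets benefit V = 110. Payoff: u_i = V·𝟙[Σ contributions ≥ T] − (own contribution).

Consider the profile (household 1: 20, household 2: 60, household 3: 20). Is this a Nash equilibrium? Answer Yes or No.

Total = 100 ≥ 40: provided.
Household 1 (pledges 20, payoff 90): dropping to 0 → total 80, payoff 110. Profitable deviation.

No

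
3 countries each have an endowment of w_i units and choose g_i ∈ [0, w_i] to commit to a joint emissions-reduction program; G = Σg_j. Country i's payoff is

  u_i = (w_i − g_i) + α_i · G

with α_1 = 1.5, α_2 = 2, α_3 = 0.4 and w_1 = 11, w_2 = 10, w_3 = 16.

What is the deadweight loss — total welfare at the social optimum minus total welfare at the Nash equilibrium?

∂u_i/∂g_i = α_i − 1, so country i contributes w_i if α_i > 1, else 0.
α_i > 1 for i ∈ {1, 2}; NE contributions (11, 10, 0), G = 21.
W^NE = Σw_i − G^NE + (Σα_i)·G^NE = 37 + 2.9·21 = 97.9.
Planner: ∂(Σu_j)/∂g_i = Σα_j − 1 = 2.9 > 0, so everyone contributes w_i; G^SO = 37, W^SO = 37 + 2.9·37 = 144.3.
Deadweight loss = 46.4.

46.4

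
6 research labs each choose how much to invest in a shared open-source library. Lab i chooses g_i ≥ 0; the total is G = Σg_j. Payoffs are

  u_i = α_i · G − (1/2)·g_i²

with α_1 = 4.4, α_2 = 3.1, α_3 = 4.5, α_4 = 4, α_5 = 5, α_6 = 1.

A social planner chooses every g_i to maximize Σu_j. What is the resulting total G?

Planner FOC: ∂(Σu_j)/∂g_i = (Σα_j) − g_i = 0, so g_i^SO = Σα_j = 22 for every i; G^SO = 132.

132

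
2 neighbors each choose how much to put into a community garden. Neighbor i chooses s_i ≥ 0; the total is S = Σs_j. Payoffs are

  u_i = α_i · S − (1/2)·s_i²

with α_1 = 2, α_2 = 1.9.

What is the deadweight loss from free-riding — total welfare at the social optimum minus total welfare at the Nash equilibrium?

Neighbor i's FOC: ∂u_i/∂s_i = α_i − s_i = 0, so s_i* = α_i.
NE contributions = (2, 1.9); S = 3.9.
W^NE = (Σα)·S − ½Σα_i² = 3.9² − ½·7.61 = 11.405.
Planner sets s_i = Σα_j = 3.9 for every i, so S^SO = 2·3.9 = 7.8.
W^SO = (Σα)·S^SO − ½·2·(Σα)² = (2/2)·3.9² = 15.21.
Deadweight loss = W^SO − W^NE = 3.805.

3.805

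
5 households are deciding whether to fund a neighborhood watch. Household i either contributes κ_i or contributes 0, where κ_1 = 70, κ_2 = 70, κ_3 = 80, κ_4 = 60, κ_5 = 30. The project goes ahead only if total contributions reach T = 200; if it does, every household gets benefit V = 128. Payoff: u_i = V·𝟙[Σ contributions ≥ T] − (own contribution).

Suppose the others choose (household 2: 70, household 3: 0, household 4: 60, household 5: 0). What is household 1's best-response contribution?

Others' total = 130. Contributing 70 brings total to 200 ≥ 200: gain V − κ_1 = 58.
Best response: 70.

70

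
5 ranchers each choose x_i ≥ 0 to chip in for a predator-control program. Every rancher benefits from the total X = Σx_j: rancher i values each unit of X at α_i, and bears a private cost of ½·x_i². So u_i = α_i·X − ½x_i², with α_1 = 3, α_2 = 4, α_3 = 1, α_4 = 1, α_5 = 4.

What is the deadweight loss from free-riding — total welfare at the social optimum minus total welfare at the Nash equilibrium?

275

Rancher i's FOC: ∂u_i/∂x_i = α_i − x_i = 0, so x_i* = α_i.
NE contributions = (3, 4, 1, 1, 4); X = 13.
W^NE = (Σα)·X − ½Σα_i² = 13² − ½·43 = 147.5.
Planner sets x_i = Σα_j = 13 for every i, so X^SO = 5·13 = 65.
W^SO = (Σα)·X^SO − ½·5·(Σα)² = (5/2)·13² = 422.5.
Deadweight loss = W^SO − W^NE = 275.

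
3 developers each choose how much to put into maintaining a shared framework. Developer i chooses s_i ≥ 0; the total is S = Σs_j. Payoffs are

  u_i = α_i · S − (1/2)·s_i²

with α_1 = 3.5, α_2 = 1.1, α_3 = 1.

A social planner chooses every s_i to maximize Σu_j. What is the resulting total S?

16.8

Planner FOC: ∂(Σu_j)/∂s_i = (Σα_j) − s_i = 0, so s_i^SO = Σα_j = 5.6 for every i; S^SO = 16.8.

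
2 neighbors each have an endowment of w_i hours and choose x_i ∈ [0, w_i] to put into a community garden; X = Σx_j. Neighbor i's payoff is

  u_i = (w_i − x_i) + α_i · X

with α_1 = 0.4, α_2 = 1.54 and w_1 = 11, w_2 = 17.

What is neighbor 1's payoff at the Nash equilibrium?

17.8

∂u_i/∂x_i = α_i − 1, so neighbor i contributes w_i if α_i > 1, else 0.
α_i > 1 for i ∈ {2}; NE contributions (0, 17), X = 17.
u_1 = (11 − 0) + 0.4·17 = 17.8.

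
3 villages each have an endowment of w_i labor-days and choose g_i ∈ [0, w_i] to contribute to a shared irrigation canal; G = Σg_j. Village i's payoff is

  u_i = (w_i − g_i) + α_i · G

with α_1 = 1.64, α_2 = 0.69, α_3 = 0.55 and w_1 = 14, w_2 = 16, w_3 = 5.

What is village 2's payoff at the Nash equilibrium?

∂u_i/∂g_i = α_i − 1, so village i contributes w_i if α_i > 1, else 0.
α_i > 1 for i ∈ {1}; NE contributions (14, 0, 0), G = 14.
u_2 = (16 − 0) + 0.69·14 = 25.66.

25.66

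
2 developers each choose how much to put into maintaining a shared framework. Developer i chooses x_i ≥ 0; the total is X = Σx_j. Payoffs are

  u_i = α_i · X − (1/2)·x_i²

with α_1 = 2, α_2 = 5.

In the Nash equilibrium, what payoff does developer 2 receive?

Developer i's FOC: ∂u_i/∂x_i = α_i − x_i = 0, so x_i* = α_i.
NE contributions = (2, 5); X = 7.
u_2 = α_2·X − ½·(x_2)² = 5·7 − ½·5² = 22.5.

22.5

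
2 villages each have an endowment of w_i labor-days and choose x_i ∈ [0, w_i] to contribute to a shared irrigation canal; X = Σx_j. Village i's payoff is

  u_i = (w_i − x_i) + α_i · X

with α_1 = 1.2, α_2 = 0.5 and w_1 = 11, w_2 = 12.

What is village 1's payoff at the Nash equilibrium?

13.2

∂u_i/∂x_i = α_i − 1, so village i contributes w_i if α_i > 1, else 0.
α_i > 1 for i ∈ {1}; NE contributions (11, 0), X = 11.
u_1 = (11 − 11) + 1.2·11 = 13.2.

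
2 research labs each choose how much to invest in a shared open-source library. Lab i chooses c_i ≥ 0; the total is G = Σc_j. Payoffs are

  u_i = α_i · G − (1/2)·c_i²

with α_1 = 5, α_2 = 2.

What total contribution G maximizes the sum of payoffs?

14

Planner FOC: ∂(Σu_j)/∂c_i = (Σα_j) − c_i = 0, so c_i^SO = Σα_j = 7 for every i; G^SO = 14.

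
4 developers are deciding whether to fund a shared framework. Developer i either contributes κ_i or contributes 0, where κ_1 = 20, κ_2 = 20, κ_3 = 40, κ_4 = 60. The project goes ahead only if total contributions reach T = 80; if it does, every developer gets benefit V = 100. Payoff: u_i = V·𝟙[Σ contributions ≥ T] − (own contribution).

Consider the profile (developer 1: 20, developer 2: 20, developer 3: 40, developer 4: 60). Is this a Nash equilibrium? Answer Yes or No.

Total = 140 ≥ 80: provided.
Developer 1 (pledges 20, payoff 80): dropping to 0 → total 120, payoff 100. Profitable deviation.

No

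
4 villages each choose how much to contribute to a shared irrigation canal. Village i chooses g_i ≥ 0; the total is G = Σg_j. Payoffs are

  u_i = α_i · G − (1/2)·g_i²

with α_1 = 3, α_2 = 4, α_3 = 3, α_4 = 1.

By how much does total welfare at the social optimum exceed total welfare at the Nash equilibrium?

138.5

Village i's FOC: ∂u_i/∂g_i = α_i − g_i = 0, so g_i* = α_i.
NE contributions = (3, 4, 3, 1); G = 11.
W^NE = (Σα)·G − ½Σα_i² = 11² − ½·35 = 103.5.
Planner sets g_i = Σα_j = 11 for every i, so G^SO = 4·11 = 44.
W^SO = (Σα)·G^SO − ½·4·(Σα)² = (4/2)·11² = 242.
Deadweight loss = W^SO − W^NE = 138.5.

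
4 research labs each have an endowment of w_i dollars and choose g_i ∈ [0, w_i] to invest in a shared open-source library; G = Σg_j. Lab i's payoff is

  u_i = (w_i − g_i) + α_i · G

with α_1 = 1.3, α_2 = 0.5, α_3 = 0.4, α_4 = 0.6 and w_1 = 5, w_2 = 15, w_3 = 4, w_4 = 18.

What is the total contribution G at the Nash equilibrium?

5

∂u_i/∂g_i = α_i − 1, so lab i contributes w_i if α_i > 1, else 0.
α_i > 1 for i ∈ {1}; NE contributions (5, 0, 0, 0), G = 5.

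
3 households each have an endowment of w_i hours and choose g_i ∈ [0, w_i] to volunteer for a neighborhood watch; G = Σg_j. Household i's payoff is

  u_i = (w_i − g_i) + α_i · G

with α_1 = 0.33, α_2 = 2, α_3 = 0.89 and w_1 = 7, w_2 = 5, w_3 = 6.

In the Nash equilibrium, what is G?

∂u_i/∂g_i = α_i − 1, so household i contributes w_i if α_i > 1, else 0.
α_i > 1 for i ∈ {2}; NE contributions (0, 5, 0), G = 5.

5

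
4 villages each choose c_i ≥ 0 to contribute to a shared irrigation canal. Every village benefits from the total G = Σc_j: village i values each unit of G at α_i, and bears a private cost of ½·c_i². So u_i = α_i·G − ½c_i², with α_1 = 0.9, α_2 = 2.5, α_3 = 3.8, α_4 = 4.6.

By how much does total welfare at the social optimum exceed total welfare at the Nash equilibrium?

160.57

Village i's FOC: ∂u_i/∂c_i = α_i − c_i = 0, so c_i* = α_i.
NE contributions = (0.9, 2.5, 3.8, 4.6); G = 11.8.
W^NE = (Σα)·G − ½Σα_i² = 11.8² − ½·42.66 = 117.91.
Planner sets c_i = Σα_j = 11.8 for every i, so G^SO = 4·11.8 = 47.2.
W^SO = (Σα)·G^SO − ½·4·(Σα)² = (4/2)·11.8² = 278.48.
Deadweight loss = W^SO − W^NE = 160.57.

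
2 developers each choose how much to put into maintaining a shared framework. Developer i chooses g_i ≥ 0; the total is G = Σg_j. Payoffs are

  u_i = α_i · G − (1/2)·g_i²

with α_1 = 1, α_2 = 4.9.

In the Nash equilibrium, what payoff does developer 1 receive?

5.4

Developer i's FOC: ∂u_i/∂g_i = α_i − g_i = 0, so g_i* = α_i.
NE contributions = (1, 4.9); G = 5.9.
u_1 = α_1·G − ½·(g_1)² = 1·5.9 − ½·1² = 5.4.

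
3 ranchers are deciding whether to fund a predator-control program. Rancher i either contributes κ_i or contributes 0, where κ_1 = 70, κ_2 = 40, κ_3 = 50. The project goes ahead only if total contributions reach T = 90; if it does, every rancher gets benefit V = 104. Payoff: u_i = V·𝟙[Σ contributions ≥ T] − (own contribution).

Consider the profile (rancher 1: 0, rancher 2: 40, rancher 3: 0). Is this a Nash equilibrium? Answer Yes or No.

No

Total = 40 < 90: not provided.
Rancher 1 (pledges 0, payoff 0): pledging 70 → total 110, payoff 34. Profitable deviation.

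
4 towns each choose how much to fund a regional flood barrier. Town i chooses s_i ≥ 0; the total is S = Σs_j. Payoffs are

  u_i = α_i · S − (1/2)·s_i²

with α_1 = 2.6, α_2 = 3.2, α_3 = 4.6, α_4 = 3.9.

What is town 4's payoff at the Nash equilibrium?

48.165

Town i's FOC: ∂u_i/∂s_i = α_i − s_i = 0, so s_i* = α_i.
NE contributions = (2.6, 3.2, 4.6, 3.9); S = 14.3.
u_4 = α_4·S − ½·(s_4)² = 3.9·14.3 − ½·3.9² = 48.165.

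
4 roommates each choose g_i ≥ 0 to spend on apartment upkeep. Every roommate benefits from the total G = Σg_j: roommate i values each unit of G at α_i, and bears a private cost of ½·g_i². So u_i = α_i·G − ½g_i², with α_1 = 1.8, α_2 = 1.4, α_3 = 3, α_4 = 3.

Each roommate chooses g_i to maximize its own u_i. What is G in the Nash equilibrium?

9.2

Roommate i's FOC: ∂u_i/∂g_i = α_i − g_i = 0, so g_i* = α_i.
NE contributions = (1.8, 1.4, 3, 3); G = 9.2.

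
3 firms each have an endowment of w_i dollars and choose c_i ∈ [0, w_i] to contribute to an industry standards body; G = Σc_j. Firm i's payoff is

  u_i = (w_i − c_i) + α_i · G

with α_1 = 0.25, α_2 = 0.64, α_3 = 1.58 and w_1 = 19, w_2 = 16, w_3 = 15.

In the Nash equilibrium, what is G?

15

∂u_i/∂c_i = α_i − 1, so firm i contributes w_i if α_i > 1, else 0.
α_i > 1 for i ∈ {3}; NE contributions (0, 0, 15), G = 15.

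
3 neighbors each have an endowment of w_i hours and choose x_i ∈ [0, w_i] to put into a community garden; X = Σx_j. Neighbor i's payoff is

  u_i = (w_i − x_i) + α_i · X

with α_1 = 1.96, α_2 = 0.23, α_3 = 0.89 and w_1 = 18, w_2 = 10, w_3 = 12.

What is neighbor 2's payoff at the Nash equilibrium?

14.14

∂u_i/∂x_i = α_i − 1, so neighbor i contributes w_i if α_i > 1, else 0.
α_i > 1 for i ∈ {1}; NE contributions (18, 0, 0), X = 18.
u_2 = (10 − 0) + 0.23·18 = 14.14.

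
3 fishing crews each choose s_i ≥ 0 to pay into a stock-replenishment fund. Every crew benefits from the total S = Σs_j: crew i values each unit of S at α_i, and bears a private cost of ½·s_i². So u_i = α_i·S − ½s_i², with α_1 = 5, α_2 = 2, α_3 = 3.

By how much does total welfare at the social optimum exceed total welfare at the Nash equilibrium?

69

Crew i's FOC: ∂u_i/∂s_i = α_i − s_i = 0, so s_i* = α_i.
NE contributions = (5, 2, 3); S = 10.
W^NE = (Σα)·S − ½Σα_i² = 10² − ½·38 = 81.
Planner sets s_i = Σα_j = 10 for every i, so S^SO = 3·10 = 30.
W^SO = (Σα)·S^SO − ½·3·(Σα)² = (3/2)·10² = 150.
Deadweight loss = W^SO − W^NE = 69.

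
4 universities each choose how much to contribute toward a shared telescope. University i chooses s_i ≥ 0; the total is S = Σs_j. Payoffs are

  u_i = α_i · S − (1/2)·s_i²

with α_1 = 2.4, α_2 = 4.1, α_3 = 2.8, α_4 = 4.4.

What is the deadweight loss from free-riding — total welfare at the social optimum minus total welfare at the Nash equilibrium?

212.575

University i's FOC: ∂u_i/∂s_i = α_i − s_i = 0, so s_i* = α_i.
NE contributions = (2.4, 4.1, 2.8, 4.4); S = 13.7.
W^NE = (Σα)·S − ½Σα_i² = 13.7² − ½·49.77 = 162.805.
Planner sets s_i = Σα_j = 13.7 for every i, so S^SO = 4·13.7 = 54.8.
W^SO = (Σα)·S^SO − ½·4·(Σα)² = (4/2)·13.7² = 375.38.
Deadweight loss = W^SO − W^NE = 212.575.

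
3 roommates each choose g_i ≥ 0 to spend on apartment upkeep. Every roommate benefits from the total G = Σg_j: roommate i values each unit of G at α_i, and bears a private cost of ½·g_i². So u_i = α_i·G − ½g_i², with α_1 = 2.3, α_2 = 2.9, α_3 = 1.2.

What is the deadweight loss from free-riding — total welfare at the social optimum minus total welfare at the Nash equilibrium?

Roommate i's FOC: ∂u_i/∂g_i = α_i − g_i = 0, so g_i* = α_i.
NE contributions = (2.3, 2.9, 1.2); G = 6.4.
W^NE = (Σα)·G − ½Σα_i² = 6.4² − ½·15.14 = 33.39.
Planner sets g_i = Σα_j = 6.4 for every i, so G^SO = 3·6.4 = 19.2.
W^SO = (Σα)·G^SO − ½·3·(Σα)² = (3/2)·6.4² = 61.44.
Deadweight loss = W^SO − W^NE = 28.05.

28.05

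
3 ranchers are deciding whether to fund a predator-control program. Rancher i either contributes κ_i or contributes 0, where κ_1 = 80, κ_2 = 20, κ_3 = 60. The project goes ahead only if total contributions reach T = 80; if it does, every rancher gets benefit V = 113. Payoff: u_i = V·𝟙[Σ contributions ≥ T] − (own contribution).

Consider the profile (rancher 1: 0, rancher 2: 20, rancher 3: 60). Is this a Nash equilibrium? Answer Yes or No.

Yes

Total = 80 ≥ 80: provided.
Rancher 1 (pledges 0, payoff 113): pledging 80 → total 160, payoff 33. No gain.
Rancher 2 (pledges 20, payoff 93): dropping to 0 → total 60, payoff 0. No gain.
Rancher 3 (pledges 60, payoff 53): dropping to 0 → total 20, payoff 0. No gain.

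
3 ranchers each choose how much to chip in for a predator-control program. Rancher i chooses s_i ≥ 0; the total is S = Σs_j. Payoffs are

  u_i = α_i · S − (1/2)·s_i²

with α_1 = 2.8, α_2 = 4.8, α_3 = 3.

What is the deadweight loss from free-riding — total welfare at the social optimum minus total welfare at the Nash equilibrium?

76.12

Rancher i's FOC: ∂u_i/∂s_i = α_i − s_i = 0, so s_i* = α_i.
NE contributions = (2.8, 4.8, 3); S = 10.6.
W^NE = (Σα)·S − ½Σα_i² = 10.6² − ½·39.88 = 92.42.
Planner sets s_i = Σα_j = 10.6 for every i, so S^SO = 3·10.6 = 31.8.
W^SO = (Σα)·S^SO − ½·3·(Σα)² = (3/2)·10.6² = 168.54.
Deadweight loss = W^SO − W^NE = 76.12.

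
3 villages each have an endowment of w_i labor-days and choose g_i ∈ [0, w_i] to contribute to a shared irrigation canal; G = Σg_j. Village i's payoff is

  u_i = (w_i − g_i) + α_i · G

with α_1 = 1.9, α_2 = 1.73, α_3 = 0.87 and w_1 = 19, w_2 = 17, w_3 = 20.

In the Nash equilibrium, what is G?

36

∂u_i/∂g_i = α_i − 1, so village i contributes w_i if α_i > 1, else 0.
α_i > 1 for i ∈ {1, 2}; NE contributions (19, 17, 0), G = 36.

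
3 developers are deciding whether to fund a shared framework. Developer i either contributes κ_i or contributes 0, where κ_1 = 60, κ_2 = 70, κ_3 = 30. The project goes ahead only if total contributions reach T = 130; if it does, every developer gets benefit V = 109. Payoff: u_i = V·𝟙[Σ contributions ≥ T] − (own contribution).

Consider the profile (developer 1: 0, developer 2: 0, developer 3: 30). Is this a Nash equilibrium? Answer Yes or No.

No

Total = 30 < 130: not provided.
Developer 1 (pledges 0, payoff 0): pledging 60 → total 90, payoff -60. No gain.
Developer 2 (pledges 0, payoff 0): pledging 70 → total 100, payoff -70. No gain.
Developer 3 (pledges 30, payoff -30): dropping to 0 → total 0, payoff 0. Profitable deviation.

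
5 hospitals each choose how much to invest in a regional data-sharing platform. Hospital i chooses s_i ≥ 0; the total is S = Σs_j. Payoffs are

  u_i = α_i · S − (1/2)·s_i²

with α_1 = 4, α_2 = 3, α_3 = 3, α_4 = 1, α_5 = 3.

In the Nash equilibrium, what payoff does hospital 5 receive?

37.5

Hospital i's FOC: ∂u_i/∂s_i = α_i − s_i = 0, so s_i* = α_i.
NE contributions = (4, 3, 3, 1, 3); S = 14.
u_5 = α_5·S − ½·(s_5)² = 3·14 − ½·3² = 37.5.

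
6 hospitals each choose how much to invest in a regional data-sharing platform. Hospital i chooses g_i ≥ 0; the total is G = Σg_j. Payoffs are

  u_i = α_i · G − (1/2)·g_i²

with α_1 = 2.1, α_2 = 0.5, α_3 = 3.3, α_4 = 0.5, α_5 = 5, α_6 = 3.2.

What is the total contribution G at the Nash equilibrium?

14.6

Hospital i's FOC: ∂u_i/∂g_i = α_i − g_i = 0, so g_i* = α_i.
NE contributions = (2.1, 0.5, 3.3, 0.5, 5, 3.2); G = 14.6.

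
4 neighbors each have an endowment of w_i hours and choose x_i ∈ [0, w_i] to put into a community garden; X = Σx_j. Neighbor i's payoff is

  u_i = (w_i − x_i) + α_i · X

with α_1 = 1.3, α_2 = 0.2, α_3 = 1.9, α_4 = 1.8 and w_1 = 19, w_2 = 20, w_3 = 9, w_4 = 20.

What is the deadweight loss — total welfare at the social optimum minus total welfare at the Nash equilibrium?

84

∂u_i/∂x_i = α_i − 1, so neighbor i contributes w_i if α_i > 1, else 0.
α_i > 1 for i ∈ {1, 3, 4}; NE contributions (19, 0, 9, 20), X = 48.
W^NE = Σw_i − X^NE + (Σα_i)·X^NE = 68 + 4.2·48 = 269.6.
Planner: ∂(Σu_j)/∂x_i = Σα_j − 1 = 4.2 > 0, so everyone contributes w_i; X^SO = 68, W^SO = 68 + 4.2·68 = 353.6.
Deadweight loss = 84.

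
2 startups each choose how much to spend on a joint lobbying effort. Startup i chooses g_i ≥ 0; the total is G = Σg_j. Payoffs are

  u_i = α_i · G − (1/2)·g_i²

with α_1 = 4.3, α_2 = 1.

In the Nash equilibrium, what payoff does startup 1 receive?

Startup i's FOC: ∂u_i/∂g_i = α_i − g_i = 0, so g_i* = α_i.
NE contributions = (4.3, 1); G = 5.3.
u_1 = α_1·G − ½·(g_1)² = 4.3·5.3 − ½·4.3² = 13.545.

13.545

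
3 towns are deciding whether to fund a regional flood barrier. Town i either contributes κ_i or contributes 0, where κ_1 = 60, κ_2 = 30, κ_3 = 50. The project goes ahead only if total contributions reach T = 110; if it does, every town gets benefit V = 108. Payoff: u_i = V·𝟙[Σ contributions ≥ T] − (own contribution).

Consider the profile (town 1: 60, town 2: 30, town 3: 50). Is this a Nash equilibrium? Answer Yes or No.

No

Total = 140 ≥ 110: provided.
Town 1 (pledges 60, payoff 48): dropping to 0 → total 80, payoff 0. No gain.
Town 2 (pledges 30, payoff 78): dropping to 0 → total 110, payoff 108. Profitable deviation.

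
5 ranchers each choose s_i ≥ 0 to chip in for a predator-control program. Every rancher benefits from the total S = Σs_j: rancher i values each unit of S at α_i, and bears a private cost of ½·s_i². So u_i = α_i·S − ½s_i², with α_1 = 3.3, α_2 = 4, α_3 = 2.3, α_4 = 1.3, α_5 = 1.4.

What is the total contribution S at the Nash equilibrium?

12.3

Rancher i's FOC: ∂u_i/∂s_i = α_i − s_i = 0, so s_i* = α_i.
NE contributions = (3.3, 4, 2.3, 1.3, 1.4); S = 12.3.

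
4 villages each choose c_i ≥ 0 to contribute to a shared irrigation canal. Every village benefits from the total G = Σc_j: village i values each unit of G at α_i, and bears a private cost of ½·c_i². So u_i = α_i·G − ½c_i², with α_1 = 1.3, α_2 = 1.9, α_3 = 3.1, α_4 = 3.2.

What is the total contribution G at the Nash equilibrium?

9.5

Village i's FOC: ∂u_i/∂c_i = α_i − c_i = 0, so c_i* = α_i.
NE contributions = (1.3, 1.9, 3.1, 3.2); G = 9.5.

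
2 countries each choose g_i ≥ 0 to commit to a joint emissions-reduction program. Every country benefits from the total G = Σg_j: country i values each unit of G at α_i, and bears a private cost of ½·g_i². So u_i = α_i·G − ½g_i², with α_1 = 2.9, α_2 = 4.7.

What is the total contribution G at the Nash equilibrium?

Country i's FOC: ∂u_i/∂g_i = α_i − g_i = 0, so g_i* = α_i.
NE contributions = (2.9, 4.7); G = 7.6.

7.6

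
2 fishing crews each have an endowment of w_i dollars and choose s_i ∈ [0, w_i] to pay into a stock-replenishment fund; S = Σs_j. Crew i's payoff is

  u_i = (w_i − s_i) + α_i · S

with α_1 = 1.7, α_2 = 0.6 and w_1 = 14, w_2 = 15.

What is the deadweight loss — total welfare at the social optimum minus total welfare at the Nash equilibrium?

19.5

∂u_i/∂s_i = α_i − 1, so crew i contributes w_i if α_i > 1, else 0.
α_i > 1 for i ∈ {1}; NE contributions (14, 0), S = 14.
W^NE = Σw_i − S^NE + (Σα_i)·S^NE = 29 + 1.3·14 = 47.2.
Planner: ∂(Σu_j)/∂s_i = Σα_j − 1 = 1.3 > 0, so everyone contributes w_i; S^SO = 29, W^SO = 29 + 1.3·29 = 66.7.
Deadweight loss = 19.5.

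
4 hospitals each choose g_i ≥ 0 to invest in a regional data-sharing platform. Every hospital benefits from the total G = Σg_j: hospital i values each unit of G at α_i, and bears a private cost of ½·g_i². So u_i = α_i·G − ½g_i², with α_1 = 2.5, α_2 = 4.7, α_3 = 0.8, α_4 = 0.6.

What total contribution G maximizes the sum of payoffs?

34.4

Planner FOC: ∂(Σu_j)/∂g_i = (Σα_j) − g_i = 0, so g_i^SO = Σα_j = 8.6 for every i; G^SO = 34.4.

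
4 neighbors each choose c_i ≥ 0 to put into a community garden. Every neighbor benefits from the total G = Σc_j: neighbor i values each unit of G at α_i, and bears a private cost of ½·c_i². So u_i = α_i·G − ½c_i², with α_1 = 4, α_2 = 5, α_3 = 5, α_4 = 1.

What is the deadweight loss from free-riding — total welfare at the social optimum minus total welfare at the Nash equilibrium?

Neighbor i's FOC: ∂u_i/∂c_i = α_i − c_i = 0, so c_i* = α_i.
NE contributions = (4, 5, 5, 1); G = 15.
W^NE = (Σα)·G − ½Σα_i² = 15² − ½·67 = 191.5.
Planner sets c_i = Σα_j = 15 for every i, so G^SO = 4·15 = 60.
W^SO = (Σα)·G^SO − ½·4·(Σα)² = (4/2)·15² = 450.
Deadweight loss = W^SO − W^NE = 258.5.

258.5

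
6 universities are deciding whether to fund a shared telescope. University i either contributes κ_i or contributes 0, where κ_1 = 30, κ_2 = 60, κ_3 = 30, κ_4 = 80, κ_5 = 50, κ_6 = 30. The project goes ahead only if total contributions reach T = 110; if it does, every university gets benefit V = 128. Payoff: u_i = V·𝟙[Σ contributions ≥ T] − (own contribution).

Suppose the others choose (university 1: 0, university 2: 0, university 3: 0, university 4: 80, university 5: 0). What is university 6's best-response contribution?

30

Others' total = 80. Contributing 30 brings total to 110 ≥ 110: gain V − κ_6 = 98.
Best response: 30.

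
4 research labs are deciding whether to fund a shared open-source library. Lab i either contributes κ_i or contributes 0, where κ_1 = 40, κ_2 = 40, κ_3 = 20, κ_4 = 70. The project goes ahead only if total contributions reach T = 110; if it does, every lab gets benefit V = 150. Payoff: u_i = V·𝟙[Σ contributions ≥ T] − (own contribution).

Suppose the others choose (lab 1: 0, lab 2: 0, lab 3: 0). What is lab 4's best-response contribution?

0

Others' total = 0. Even contributing 70 gives 70 < 110: no benefit either way.
Best response: 0.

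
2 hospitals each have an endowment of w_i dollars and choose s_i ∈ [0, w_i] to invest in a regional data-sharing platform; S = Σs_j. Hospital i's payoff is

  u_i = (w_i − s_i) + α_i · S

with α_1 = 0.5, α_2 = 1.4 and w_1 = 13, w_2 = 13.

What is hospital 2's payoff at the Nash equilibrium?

∂u_i/∂s_i = α_i − 1, so hospital i contributes w_i if α_i > 1, else 0.
α_i > 1 for i ∈ {2}; NE contributions (0, 13), S = 13.
u_2 = (13 − 13) + 1.4·13 = 18.2.

18.2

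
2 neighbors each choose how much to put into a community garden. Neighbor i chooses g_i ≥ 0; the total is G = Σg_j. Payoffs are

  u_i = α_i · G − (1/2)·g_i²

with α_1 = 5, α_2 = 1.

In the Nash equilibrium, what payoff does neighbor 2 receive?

Neighbor i's FOC: ∂u_i/∂g_i = α_i − g_i = 0, so g_i* = α_i.
NE contributions = (5, 1); G = 6.
u_2 = α_2·G − ½·(g_2)² = 1·6 − ½·1² = 5.5.

5.5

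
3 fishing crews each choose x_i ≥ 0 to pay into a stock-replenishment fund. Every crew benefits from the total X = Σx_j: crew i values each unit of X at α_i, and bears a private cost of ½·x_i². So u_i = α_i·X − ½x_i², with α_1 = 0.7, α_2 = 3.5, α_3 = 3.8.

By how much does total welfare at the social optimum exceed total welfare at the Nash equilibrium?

45.59

Crew i's FOC: ∂u_i/∂x_i = α_i − x_i = 0, so x_i* = α_i.
NE contributions = (0.7, 3.5, 3.8); X = 8.
W^NE = (Σα)·X − ½Σα_i² = 8² − ½·27.18 = 50.41.
Planner sets x_i = Σα_j = 8 for every i, so X^SO = 3·8 = 24.
W^SO = (Σα)·X^SO − ½·3·(Σα)² = (3/2)·8² = 96.
Deadweight loss = W^SO − W^NE = 45.59.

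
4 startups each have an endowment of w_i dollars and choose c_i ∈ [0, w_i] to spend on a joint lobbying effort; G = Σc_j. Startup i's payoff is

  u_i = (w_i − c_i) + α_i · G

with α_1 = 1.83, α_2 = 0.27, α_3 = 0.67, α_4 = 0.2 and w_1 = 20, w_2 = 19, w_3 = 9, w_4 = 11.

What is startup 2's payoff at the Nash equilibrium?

∂u_i/∂c_i = α_i − 1, so startup i contributes w_i if α_i > 1, else 0.
α_i > 1 for i ∈ {1}; NE contributions (20, 0, 0, 0), G = 20.
u_2 = (19 − 0) + 0.27·20 = 24.4.

24.4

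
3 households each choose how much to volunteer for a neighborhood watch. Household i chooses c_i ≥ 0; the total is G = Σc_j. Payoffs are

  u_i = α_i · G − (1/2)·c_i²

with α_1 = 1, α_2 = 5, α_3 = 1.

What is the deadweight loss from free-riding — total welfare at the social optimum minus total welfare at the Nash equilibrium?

Household i's FOC: ∂u_i/∂c_i = α_i − c_i = 0, so c_i* = α_i.
NE contributions = (1, 5, 1); G = 7.
W^NE = (Σα)·G − ½Σα_i² = 7² − ½·27 = 35.5.
Planner sets c_i = Σα_j = 7 for every i, so G^SO = 3·7 = 21.
W^SO = (Σα)·G^SO − ½·3·(Σα)² = (3/2)·7² = 73.5.
Deadweight loss = W^SO − W^NE = 38.

38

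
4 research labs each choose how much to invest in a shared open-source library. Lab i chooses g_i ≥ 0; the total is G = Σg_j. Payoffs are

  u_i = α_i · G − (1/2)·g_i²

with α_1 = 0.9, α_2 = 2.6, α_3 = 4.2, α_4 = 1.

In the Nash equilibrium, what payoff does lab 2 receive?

19.24

Lab i's FOC: ∂u_i/∂g_i = α_i − g_i = 0, so g_i* = α_i.
NE contributions = (0.9, 2.6, 4.2, 1); G = 8.7.
u_2 = α_2·G − ½·(g_2)² = 2.6·8.7 − ½·2.6² = 19.24.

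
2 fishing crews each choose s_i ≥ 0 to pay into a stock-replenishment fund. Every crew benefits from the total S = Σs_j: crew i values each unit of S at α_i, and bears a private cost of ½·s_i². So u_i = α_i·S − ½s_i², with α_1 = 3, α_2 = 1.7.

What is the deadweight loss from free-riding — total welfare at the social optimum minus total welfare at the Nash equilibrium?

Crew i's FOC: ∂u_i/∂s_i = α_i − s_i = 0, so s_i* = α_i.
NE contributions = (3, 1.7); S = 4.7.
W^NE = (Σα)·S − ½Σα_i² = 4.7² − ½·11.89 = 16.145.
Planner sets s_i = Σα_j = 4.7 for every i, so S^SO = 2·4.7 = 9.4.
W^SO = (Σα)·S^SO − ½·2·(Σα)² = (2/2)·4.7² = 22.09.
Deadweight loss = W^SO − W^NE = 5.945.

5.945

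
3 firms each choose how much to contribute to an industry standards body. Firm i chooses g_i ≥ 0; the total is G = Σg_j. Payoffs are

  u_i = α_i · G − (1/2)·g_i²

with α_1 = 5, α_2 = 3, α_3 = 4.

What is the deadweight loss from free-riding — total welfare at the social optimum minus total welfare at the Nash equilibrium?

Firm i's FOC: ∂u_i/∂g_i = α_i − g_i = 0, so g_i* = α_i.
NE contributions = (5, 3, 4); G = 12.
W^NE = (Σα)·G − ½Σα_i² = 12² − ½·50 = 119.
Planner sets g_i = Σα_j = 12 for every i, so G^SO = 3·12 = 36.
W^SO = (Σα)·G^SO − ½·3·(Σα)² = (3/2)·12² = 216.
Deadweight loss = W^SO − W^NE = 97.

97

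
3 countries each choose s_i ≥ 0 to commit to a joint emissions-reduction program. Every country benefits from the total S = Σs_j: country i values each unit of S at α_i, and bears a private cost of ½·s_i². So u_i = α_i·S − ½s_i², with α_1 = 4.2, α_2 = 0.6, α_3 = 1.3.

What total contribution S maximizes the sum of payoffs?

Planner FOC: ∂(Σu_j)/∂s_i = (Σα_j) − s_i = 0, so s_i^SO = Σα_j = 6.1 for every i; S^SO = 18.3.

18.3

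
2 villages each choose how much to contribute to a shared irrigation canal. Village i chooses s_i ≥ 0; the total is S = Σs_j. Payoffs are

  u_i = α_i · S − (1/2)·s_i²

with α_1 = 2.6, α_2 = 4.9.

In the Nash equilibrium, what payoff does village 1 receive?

16.12

Village i's FOC: ∂u_i/∂s_i = α_i − s_i = 0, so s_i* = α_i.
NE contributions = (2.6, 4.9); S = 7.5.
u_1 = α_1·S − ½·(s_1)² = 2.6·7.5 − ½·2.6² = 16.12.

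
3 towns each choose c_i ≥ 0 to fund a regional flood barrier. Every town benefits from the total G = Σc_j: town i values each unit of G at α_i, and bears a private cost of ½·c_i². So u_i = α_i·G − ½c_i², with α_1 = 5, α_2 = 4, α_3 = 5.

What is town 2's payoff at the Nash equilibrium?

Town i's FOC: ∂u_i/∂c_i = α_i − c_i = 0, so c_i* = α_i.
NE contributions = (5, 4, 5); G = 14.
u_2 = α_2·G − ½·(c_2)² = 4·14 − ½·4² = 48.

48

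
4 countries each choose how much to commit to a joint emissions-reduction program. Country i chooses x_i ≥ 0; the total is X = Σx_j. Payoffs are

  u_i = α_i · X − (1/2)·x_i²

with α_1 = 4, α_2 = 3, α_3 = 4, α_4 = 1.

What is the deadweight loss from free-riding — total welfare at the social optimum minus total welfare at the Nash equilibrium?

Country i's FOC: ∂u_i/∂x_i = α_i − x_i = 0, so x_i* = α_i.
NE contributions = (4, 3, 4, 1); X = 12.
W^NE = (Σα)·X − ½Σα_i² = 12² − ½·42 = 123.
Planner sets x_i = Σα_j = 12 for every i, so X^SO = 4·12 = 48.
W^SO = (Σα)·X^SO − ½·4·(Σα)² = (4/2)·12² = 288.
Deadweight loss = W^SO − W^NE = 165.

165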